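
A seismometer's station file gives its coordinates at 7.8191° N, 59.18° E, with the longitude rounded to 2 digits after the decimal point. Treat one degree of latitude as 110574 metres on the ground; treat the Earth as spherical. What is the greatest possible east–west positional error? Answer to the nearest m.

548 m

Rounding to 2 decimal places leaves the longitude within ±0.005° of the true value.
Parallels shrink by cos φ, so at 7.8191° a degree of longitude is 110574 × 0.9907 ≈ 109546 m.
So at most 0.005° × 109546 ≈ 547.73 m east–west.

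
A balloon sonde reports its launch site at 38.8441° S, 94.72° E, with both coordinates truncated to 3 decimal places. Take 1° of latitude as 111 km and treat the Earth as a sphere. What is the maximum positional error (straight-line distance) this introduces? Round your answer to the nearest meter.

Truncating at 3 decimal places can drop up to a full unit in the last place, so each coordinate may be off by as much as 0.001°.
Latitude error → 0.001 × 111000 = 111 m along the meridian.
Longitude error → 0.001 × 111000 × cos 38.8441° = 0.001 × 111000 × 0.7789 ≈ 86.453 m.
Worst case both components are at the extreme and orthogonal: √(111² + 86.453²) ≈ 140.695 m.

141 meters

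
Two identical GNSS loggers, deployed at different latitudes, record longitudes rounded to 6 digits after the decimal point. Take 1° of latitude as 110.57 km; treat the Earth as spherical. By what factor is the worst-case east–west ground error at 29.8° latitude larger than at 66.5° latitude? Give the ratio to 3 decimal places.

2.176

Rounding to 6 decimal places leaves the longitude within ±5e-07° of the true value.
At 29.8°: 5e-07° × 110570 × cos 29.8° = 5e-07 × 110570 × 0.8678 ≈ 0.047974 m.
Error at 66.5° = 5e-07° × 110570 × cos 66.5° ≈ 0.055285 × 0.3987 = 0.022045 m.
Ratio: 0.047974 / 0.022045 = cos 29.8° / cos 66.5° ≈ 2.1762.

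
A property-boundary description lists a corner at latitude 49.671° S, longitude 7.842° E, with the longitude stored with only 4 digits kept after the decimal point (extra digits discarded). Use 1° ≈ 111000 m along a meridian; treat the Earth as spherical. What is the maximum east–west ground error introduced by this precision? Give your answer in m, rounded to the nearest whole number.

Truncating at 4 decimal places can drop up to a full unit in the last place, so the longitude may be off by as much as 0.0001°.
One degree of longitude at 49.671° is 111000 × cos 49.671° ≈ 111000 × 0.6472 = 71836.5 m.
East–west error: 0.0001° × 71836.5 m/° ≈ 7.18365 m.

7 m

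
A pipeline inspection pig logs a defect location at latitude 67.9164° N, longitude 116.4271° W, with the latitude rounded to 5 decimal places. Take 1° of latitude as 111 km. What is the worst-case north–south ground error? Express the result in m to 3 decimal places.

0.555 m

Rounding to 5 decimal places leaves the latitude within ±5e-06° of the true value.
Along the meridian that is 5e-06° × 111000 m/° = 0.555 m.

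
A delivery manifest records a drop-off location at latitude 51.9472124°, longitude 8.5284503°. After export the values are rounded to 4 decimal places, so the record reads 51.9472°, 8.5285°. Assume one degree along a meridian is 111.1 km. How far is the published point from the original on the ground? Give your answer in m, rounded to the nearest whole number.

4 m

Δlat = 51.9472124 − 51.9472 = +0.0000124°; Δlon = 8.5284503 − 8.5285 = -0.0000497°.
North–south shift: 0.0000124 × 111100 = 1.37764 m.
E–W at 51.9472°: -0.0000497° × 111100 × cos 51.9472° = -0.0000497 × 111100 × 0.6164 ≈ -3.40349 m.
Distance: √(1.37764² + 3.40349²) ≈ 3.67173 m.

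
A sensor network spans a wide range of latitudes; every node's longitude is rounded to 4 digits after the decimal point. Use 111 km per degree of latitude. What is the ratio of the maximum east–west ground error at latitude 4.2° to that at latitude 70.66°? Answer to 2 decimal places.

3.01

Rounding to 4 decimal places leaves the longitude within ±5e-05° of the true value.
At 4.2°: 5e-05° × 111000 × cos 4.2° = 5e-05 × 111000 × 0.9973 ≈ 5.5351 m.
At 70.66°: 5e-05° × 111000 × cos 70.66° = 5e-05 × 111000 × 0.3312 ≈ 1.838 m.
Ratio: 5.5351 / 1.838 = cos 4.2° / cos 70.66° ≈ 3.0115.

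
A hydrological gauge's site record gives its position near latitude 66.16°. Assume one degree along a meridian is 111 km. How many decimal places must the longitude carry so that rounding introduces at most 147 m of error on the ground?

At 66.16° one degree of longitude covers 111000 × cos 66.16° ≈ 111000 × 0.4042 ≈ 44864.4 m.
With N decimal places the half-ulp bound is 0.5·10⁻ᴺ°, or 0.5·10⁻ᴺ × 44864.4 m on the ground.
Need 0.5 × 44864.4 × 10⁻ᴺ ≤ 147 → 10⁻ᴺ ≤ 6.553e-03, so N ≥ 2.18.
N = 2 would give 224 m (too coarse); N = 3 gives 22.4 m ≤ 147 m.

3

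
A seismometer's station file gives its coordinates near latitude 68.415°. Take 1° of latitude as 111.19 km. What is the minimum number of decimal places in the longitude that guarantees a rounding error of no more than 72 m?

At 68.415° one degree of longitude covers 111190 × cos 68.415° ≈ 111190 × 0.3679 ≈ 40904.7 m.
N decimal places → at most half a unit in the last place, 0.5 × 10⁻ᴺ° = 40904.7/2 × 10⁻ᴺ m.
Need 0.5 × 40904.7 × 10⁻ᴺ ≤ 72 → 10⁻ᴺ ≤ 3.520e-03, so N ≥ 2.45.
N = 2 would give 205 m (too coarse); N = 3 gives 20.5 m ≤ 72 m.

3 decimal places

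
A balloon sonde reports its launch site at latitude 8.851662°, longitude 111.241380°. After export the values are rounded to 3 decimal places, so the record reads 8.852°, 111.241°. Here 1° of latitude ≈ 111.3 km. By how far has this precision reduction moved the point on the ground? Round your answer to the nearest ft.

184 ft

Δlat = 8.851662 − 8.852 = -0.000338°; Δlon = 111.241380 − 111.241 = +0.000380°.
North–south shift: -0.000338 × 111300 = -37.6194 m.
East–west at this latitude: 0.000380° × 111300 × cos 8.852° ≈ 0.000380 × 109974 = 41.7902 m.
Combined displacement = (37.6194² + 41.7902²)^½ ≈ 56.2285 m.
Converting: 56.2285 m × 3.2808 ft/m ≈ 184.48 ft.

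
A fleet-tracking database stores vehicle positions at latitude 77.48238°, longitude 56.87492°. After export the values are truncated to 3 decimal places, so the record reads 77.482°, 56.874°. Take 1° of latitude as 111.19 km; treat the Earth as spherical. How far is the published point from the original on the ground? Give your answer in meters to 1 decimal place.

47.7 meters

Δlat = 77.48238 − 77.482 = +0.00038°; Δlon = 56.87492 − 56.874 = +0.00092°.
North–south shift: 0.00038 × 111190 = 42.2522 m.
E–W at 77.482°: 0.00092° × 111190 × cos 77.482° = 0.00092 × 111190 × 0.2167 ≈ 22.172 m.
Distance: √(42.2522² + 22.172²) ≈ 47.7163 m.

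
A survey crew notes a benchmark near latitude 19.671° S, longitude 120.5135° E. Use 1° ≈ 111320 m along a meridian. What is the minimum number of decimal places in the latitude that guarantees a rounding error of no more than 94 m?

3

One degree of latitude covers 111320 m.
With N decimal places the half-ulp bound is 0.5·10⁻ᴺ°, or 0.5·10⁻ᴺ × 111320 m on the ground.
Need 0.5 × 111320 × 10⁻ᴺ ≤ 94 → 10⁻ᴺ ≤ 1.689e-03, so N ≥ 2.77.
N = 2 would give 557 m (too coarse); N = 3 gives 55.7 m ≤ 94 m.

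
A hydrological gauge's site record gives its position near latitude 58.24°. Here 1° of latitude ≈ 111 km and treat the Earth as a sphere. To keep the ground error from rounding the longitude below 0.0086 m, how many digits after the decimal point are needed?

At 58.24° one degree of longitude covers 111000 × cos 58.24° ≈ 111000 × 0.5264 ≈ 58426.2 m.
With N decimal places the half-ulp bound is 0.5·10⁻ᴺ°, or 0.5·10⁻ᴺ × 58426.2 m on the ground.
Need 0.5 × 58426.2 × 10⁻ᴺ ≤ 0.0086 → 10⁻ᴺ ≤ 2.944e-07, so N ≥ 6.53.
N = 6 would give 0.0292 m (too coarse); N = 7 gives 0.00292 m ≤ 0.0086 m.

7 decimal places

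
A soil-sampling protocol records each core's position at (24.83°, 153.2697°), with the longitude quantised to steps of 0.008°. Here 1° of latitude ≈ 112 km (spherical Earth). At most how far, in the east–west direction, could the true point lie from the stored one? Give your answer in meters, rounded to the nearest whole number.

407 meters

With a 0.008° grid the true value lies within half a step, ±0.008°/2 = ±0.004°, of the stored one.
At latitude 24.83° a degree of longitude spans 112000 m × cos 24.83° = 112000 × 0.9076 ≈ 101646 m.
So at most 0.004° × 101646 ≈ 406.586 m east–west.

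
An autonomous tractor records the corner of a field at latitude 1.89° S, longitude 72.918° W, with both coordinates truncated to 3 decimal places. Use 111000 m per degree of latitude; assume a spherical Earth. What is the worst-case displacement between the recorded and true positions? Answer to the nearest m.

Truncating at 3 decimal places can drop up to a full unit in the last place, so each coordinate may be off by as much as 0.001°.
Latitude error → 0.001 × 111000 = 111 m along the meridian.
E–W at 1.89°: 0.001° × 111000 × cos 1.89° = 0.001 × 111000 × 0.9995 ≈ 110.94 m.
Combining orthogonally: (111² + 110.94²)^½ ≈ 156.935 m.

157 m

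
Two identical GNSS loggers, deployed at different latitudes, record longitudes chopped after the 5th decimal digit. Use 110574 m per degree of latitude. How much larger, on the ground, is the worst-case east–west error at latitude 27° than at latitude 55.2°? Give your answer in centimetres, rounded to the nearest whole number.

Truncating at 5 decimal places can drop up to a full unit in the last place, so the longitude may be off by as much as 1e-05°.
Error at 27° = 1e-05° × 110574 × cos 27° ≈ 1.1057 × 0.8910 = 0.98522 m.
Error at 55.2° = 1e-05° × 110574 × cos 55.2° ≈ 1.1057 × 0.5707 = 0.63106 m.
Difference: 0.98522 − 0.63106 = 0.35416 m.
That is 0.354161 m = 35.416 cm.

35 centimetres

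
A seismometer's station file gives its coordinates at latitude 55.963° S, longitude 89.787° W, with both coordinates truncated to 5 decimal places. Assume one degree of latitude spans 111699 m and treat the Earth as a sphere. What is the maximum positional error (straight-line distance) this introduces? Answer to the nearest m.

Truncating at 5 decimal places can drop up to a full unit in the last place, so each coordinate may be off by as much as 1e-05°.
North–south component: 1e-05° × 111699 = 1.11699 m.
Longitude error → 1e-05 × 111699 × cos 55.963° = 1e-05 × 111699 × 0.5597 ≈ 0.625211 m.
Combining orthogonally: (1.11699² + 0.625211²)^½ ≈ 1.28006 m.

1 m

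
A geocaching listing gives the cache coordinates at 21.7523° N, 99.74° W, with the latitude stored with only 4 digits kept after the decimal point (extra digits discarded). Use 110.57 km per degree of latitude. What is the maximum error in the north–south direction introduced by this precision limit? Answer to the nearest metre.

Truncating at 4 decimal places can drop up to a full unit in the last place, so the latitude may be off by as much as 0.0001°.
Along the meridian that is 0.0001° × 110570 m/° = 11.057 m.

11 metres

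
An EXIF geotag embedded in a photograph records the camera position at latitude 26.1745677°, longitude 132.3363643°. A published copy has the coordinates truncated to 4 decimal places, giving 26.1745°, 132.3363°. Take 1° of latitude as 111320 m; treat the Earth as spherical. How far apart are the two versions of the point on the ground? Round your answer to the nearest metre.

Δlat = 26.1745677 − 26.1745 = +0.0000677°; Δlon = 132.3363643 − 132.3363 = +0.0000643°.
N–S: 0.0000677° × 111320 m/° = 7.53636 m.
E–W at 26.1745°: 0.0000643° × 111320 × cos 26.1745° = 0.0000643 × 111320 × 0.8975 ≈ 6.42387 m.
Hypotenuse of the two orthogonal shifts: √(7.53636² + 6.42387²) = 9.90267 m.

10 metres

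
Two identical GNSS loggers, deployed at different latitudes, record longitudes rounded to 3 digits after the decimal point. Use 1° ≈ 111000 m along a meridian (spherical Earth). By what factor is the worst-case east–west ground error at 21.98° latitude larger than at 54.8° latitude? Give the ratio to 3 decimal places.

Rounding to 3 decimal places leaves the longitude within ±0.0005° of the true value.
Error at 21.98° = 0.0005° × 111000 × cos 21.98° ≈ 55.5 × 0.9273 = 51.466 m.
At 54.8°: 0.0005° × 111000 × cos 54.8° = 0.0005 × 111000 × 0.5764 ≈ 31.992 m.
The ratio reduces to cos 21.98° / cos 54.8° = 0.9273/0.5764 ≈ 1.6087.

1.609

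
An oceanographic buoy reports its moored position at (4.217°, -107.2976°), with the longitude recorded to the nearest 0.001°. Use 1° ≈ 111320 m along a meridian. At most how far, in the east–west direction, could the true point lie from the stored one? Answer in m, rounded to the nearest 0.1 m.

55.5 m

Rounding to 3 decimal places leaves the longitude within ±0.0005° of the true value.
Parallels shrink by cos φ, so at 4.217° a degree of longitude is 111320 × 0.9973 ≈ 111019 m.
East–west error: 0.0005° × 111019 m/° ≈ 55.5093 m.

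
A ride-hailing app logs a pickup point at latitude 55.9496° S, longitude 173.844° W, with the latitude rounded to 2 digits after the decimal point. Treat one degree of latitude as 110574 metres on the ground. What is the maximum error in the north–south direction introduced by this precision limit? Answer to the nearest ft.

Rounding to 2 decimal places leaves the latitude within ±0.005° of the true value.
North–south distance: 0.005° × 110574 m/° = 552.87 m.
In feet: 552.87 m ÷ 0.3048 ≈ 1813.9 ft.

1814 ft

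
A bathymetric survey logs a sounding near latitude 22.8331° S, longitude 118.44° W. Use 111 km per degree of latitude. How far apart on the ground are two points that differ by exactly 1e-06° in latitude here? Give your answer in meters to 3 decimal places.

0.111 meters

Along a meridian 1e-06° is 1e-06 × 111000 = 0.111 m.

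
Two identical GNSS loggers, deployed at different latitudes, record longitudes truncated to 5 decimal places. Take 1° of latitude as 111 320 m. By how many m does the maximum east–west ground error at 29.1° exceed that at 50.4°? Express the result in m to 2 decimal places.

Truncating at 5 decimal places can drop up to a full unit in the last place, so the longitude may be off by as much as 1e-05°.
Error at 29.1° = 1e-05° × 111320 × cos 29.1° ≈ 1.1132 × 0.8738 = 0.97268 m.
At 50.4°: 1e-05° × 111320 × cos 50.4° = 1e-05 × 111320 × 0.6374 ≈ 0.70958 m.
So the lower-latitude error exceeds the higher by 0.97268 − 0.70958 = 0.2631 m.

0.26 m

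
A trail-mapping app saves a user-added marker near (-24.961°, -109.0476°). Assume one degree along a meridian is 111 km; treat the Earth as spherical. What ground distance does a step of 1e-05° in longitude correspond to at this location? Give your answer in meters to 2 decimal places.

1.01 meters

At 24.961° a degree of longitude is 111000 × cos 24.961° ≈ 100632 m, so 1e-05° corresponds to 1.00632 m.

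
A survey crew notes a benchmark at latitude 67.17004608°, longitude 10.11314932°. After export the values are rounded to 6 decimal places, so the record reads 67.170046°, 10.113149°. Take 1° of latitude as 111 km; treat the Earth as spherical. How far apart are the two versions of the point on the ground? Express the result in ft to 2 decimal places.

The latitude changed by +0.00000008° and the longitude by +0.00000032°.
N–S: 0.00000008° × 111000 m/° = 0.00888 m.
E–W at 67.17°: 0.00000032° × 111000 × cos 67.17° = 0.00000032 × 111000 × 0.3880 ≈ 0.0137817 m.
Combined displacement = (0.00888² + 0.0137817²)^½ ≈ 0.0163948 m.
Converting: 0.0163948 m × 3.2808 ft/m ≈ 0.053789 ft.

0.05 ft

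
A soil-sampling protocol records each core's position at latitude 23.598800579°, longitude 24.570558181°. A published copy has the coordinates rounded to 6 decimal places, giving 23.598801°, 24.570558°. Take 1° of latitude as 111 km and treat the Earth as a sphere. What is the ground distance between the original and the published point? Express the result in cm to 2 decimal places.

5.02 cm

The latitude changed by -0.000000421° and the longitude by +0.000000181°.
North–south shift: -0.000000421 × 111000 = -0.046731 m.
East–west at this latitude: 0.000000181° × 111000 × cos 23.5988° ≈ 0.000000181 × 101717 = 0.0184108 m.
Combined displacement = (0.046731² + 0.0184108²)^½ ≈ 0.0502269 m.
That is 0.0502269 m = 5.0227 cm.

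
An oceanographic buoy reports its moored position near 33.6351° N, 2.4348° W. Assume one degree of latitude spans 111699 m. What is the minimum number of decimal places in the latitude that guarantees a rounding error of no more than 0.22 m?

One degree of latitude covers 111699 m.
With N decimal places the half-ulp bound is 0.5·10⁻ᴺ°, or 0.5·10⁻ᴺ × 111699 m on the ground.
Setting 55849.5 × 10⁻ᴺ ≤ 0.22 gives 10ᴺ ≥ 2.539e+05, i.e. N ≥ 5.40.
N = 5 would give 0.558 m (too coarse); N = 6 gives 0.0558 m ≤ 0.22 m.

6 decimal places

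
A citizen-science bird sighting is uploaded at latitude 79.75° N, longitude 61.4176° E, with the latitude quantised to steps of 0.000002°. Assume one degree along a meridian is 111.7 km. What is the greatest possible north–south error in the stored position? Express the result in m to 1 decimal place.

0.1 m

With a 0.000002° grid the true value lies within half a step, ±0.000002°/2 = ±1e-06°, of the stored one.
North–south distance: 1e-06° × 111700 m/° = 0.1117 m.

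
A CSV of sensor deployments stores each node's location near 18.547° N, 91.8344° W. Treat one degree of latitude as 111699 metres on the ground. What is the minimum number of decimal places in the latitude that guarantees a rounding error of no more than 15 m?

4

One degree of latitude covers 111699 m.
N decimal places → at most half a unit in the last place, 0.5 × 10⁻ᴺ° = 111699/2 × 10⁻ᴺ m.
Need 0.5 × 111699 × 10⁻ᴺ ≤ 15 → 10⁻ᴺ ≤ 2.686e-04, so N ≥ 3.57.
N = 3 would give 55.8 m (too coarse); N = 4 gives 5.58 m ≤ 15 m.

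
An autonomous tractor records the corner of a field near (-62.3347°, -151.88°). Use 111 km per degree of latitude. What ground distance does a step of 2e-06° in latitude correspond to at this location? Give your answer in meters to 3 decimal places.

0.222 meters

Along a meridian 2e-06° is 2e-06 × 111000 = 0.222 m.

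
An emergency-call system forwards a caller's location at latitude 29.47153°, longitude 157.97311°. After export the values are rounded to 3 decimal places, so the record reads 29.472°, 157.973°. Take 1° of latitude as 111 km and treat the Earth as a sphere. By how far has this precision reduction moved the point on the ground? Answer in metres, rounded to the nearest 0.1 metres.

The latitude changed by -0.00047° and the longitude by +0.00011°.
N–S: -0.00047° × 111000 m/° = -52.17 m.
East–west at this latitude: 0.00011° × 111000 × cos 29.472° ≈ 0.00011 × 96636.2 = 10.63 m.
Hypotenuse of the two orthogonal shifts: √(52.17² + 10.63²) = 53.242 m.

53.2 metres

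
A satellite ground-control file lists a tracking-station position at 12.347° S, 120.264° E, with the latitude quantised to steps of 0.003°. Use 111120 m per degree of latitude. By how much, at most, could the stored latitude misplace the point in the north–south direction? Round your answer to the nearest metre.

With a 0.003° grid the true value lies within half a step, ±0.003°/2 = ±0.0015°, of the stored one.
North–south distance: 0.0015° × 111120 m/° = 166.68 m.

167 metres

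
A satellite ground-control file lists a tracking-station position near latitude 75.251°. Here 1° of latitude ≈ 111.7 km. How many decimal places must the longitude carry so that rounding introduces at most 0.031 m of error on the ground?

At 75.251° one degree of longitude covers 111700 × cos 75.251° ≈ 111700 × 0.2546 ≈ 28437.2 m.
N decimal places → at most half a unit in the last place, 0.5 × 10⁻ᴺ° = 28437.2/2 × 10⁻ᴺ m.
Setting 14218.6 × 10⁻ᴺ ≤ 0.031 gives 10ᴺ ≥ 4.587e+05, i.e. N ≥ 5.66.
So 6 decimal places suffice (0.0142 m); 5 would allow up to 0.142 m.

6 decimal places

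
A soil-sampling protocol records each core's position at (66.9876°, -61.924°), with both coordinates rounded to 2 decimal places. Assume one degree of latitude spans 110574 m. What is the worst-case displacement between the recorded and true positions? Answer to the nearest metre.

594 metres

Rounding to 2 decimal places leaves each coordinate within ±0.005° of the true value.
Latitude error → 0.005 × 110574 = 552.87 m along the meridian.
Longitude error → 0.005 × 110574 × cos 66.9876° = 0.005 × 110574 × 0.3909 ≈ 216.134 m.
Combining orthogonally: (552.87² + 216.134²)^½ ≈ 593.615 m.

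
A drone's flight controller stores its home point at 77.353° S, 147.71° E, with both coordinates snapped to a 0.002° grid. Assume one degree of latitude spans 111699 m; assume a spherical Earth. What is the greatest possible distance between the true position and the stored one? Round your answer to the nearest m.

114 m

With a 0.002° grid the true value lies within half a step, ±0.002°/2 = ±0.001°, of the stored one.
Latitude error → 0.001 × 111699 = 111.699 m along the meridian.
Longitude error → 0.001 × 111699 × cos 77.353° = 0.001 × 111699 × 0.2189 ≈ 24.4558 m.
The two errors are perpendicular, so the maximum displacement is √(111.699² + 24.4558²) ≈ 114.345 m.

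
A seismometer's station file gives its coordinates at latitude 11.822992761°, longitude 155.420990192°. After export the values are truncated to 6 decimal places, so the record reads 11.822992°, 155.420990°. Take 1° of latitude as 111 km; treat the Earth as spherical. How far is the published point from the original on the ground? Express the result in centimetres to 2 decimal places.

8.70 centimetres

Δlat = 11.822992761 − 11.822992 = +0.000000761°; Δlon = 155.420990192 − 155.420990 = +0.000000192°.
North–south shift: 0.000000761 × 111000 = 0.084471 m.
E–W at 11.823°: 0.000000192° × 111000 × cos 11.823° = 0.000000192 × 111000 × 0.9788 ≈ 0.0208599 m.
Distance: √(0.084471² + 0.0208599²) ≈ 0.0870085 m.
That is 0.0870085 m = 8.7009 cm.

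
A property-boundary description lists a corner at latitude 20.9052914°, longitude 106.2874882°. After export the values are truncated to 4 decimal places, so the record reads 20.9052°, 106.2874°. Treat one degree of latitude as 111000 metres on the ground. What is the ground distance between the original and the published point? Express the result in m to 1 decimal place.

13.7 m

Δlat = 20.9052914 − 20.9052 = +0.0000914°; Δlon = 106.2874882 − 106.2874 = +0.0000882°.
North–south shift: 0.0000914 × 111000 = 10.1454 m.
E–W at 20.9052°: 0.0000882° × 111000 × cos 20.9052° = 0.0000882 × 111000 × 0.9342 ≈ 9.14573 m.
Distance: √(10.1454² + 9.14573²) ≈ 13.6592 m.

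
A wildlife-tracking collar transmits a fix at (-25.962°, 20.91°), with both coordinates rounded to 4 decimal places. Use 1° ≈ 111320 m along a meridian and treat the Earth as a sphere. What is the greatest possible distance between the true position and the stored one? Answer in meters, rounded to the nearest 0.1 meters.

7.5 meters

Rounding to 4 decimal places leaves each coordinate within ±5e-05° of the true value.
Latitude error → 5e-05 × 111320 = 5.566 m along the meridian.
East–west component at 25.962°: 5e-05° × 111320 × cos 25.962° ≈ 5e-05 × 100086 ≈ 5.0043 m.
The two errors are perpendicular, so the maximum displacement is √(5.566² + 5.0043²) ≈ 7.48488 m.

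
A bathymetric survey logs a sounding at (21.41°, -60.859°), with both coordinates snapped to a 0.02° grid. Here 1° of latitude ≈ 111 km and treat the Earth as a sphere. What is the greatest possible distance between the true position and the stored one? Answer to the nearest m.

1517 m

With a 0.02° grid the true value lies within half a step, ±0.02°/2 = ±0.01°, of the stored one.
Latitude error → 0.01 × 111000 = 1110 m along the meridian.
East–west component at 21.41°: 0.01° × 111000 × cos 21.41° ≈ 0.01 × 103340 ≈ 1033.4 m.
The two errors are perpendicular, so the maximum displacement is √(1110² + 1033.4²) ≈ 1516.58 m.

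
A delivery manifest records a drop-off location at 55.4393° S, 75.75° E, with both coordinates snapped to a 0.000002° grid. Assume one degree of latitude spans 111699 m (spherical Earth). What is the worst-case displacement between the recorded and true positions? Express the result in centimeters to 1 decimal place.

With a 0.000002° grid the true value lies within half a step, ±0.000002°/2 = ±1e-06°, of the stored one.
North–south component: 1e-06° × 111699 = 0.111699 m.
E–W at 55.4393°: 1e-06° × 111699 × cos 55.4393° = 1e-06 × 111699 × 0.5673 ≈ 0.0633645 m.
The two errors are perpendicular, so the maximum displacement is √(0.111699² + 0.0633645²) ≈ 0.12842 m.
That is 0.12842 m = 12.842 cm.

12.8 centimeters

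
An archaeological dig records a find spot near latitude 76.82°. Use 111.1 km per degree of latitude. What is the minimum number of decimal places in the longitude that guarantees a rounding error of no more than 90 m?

3 decimal places

At 76.82° one degree of longitude covers 111100 × cos 76.82° ≈ 111100 × 0.2280 ≈ 25332 m.
N decimal places → at most half a unit in the last place, 0.5 × 10⁻ᴺ° = 25332/2 × 10⁻ᴺ m.
Need 0.5 × 25332 × 10⁻ᴺ ≤ 90 → 10⁻ᴺ ≤ 7.106e-03, so N ≥ 2.15.
At 2 places the error can reach 127 m, but 3 places keeps it to 12.7 m.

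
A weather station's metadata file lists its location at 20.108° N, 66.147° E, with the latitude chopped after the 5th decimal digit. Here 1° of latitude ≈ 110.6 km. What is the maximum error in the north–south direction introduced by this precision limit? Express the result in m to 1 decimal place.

Truncating at 5 decimal places can drop up to a full unit in the last place, so the latitude may be off by as much as 1e-05°.
North–south distance: 1e-05° × 110600 m/° = 1.106 m.

1.1 m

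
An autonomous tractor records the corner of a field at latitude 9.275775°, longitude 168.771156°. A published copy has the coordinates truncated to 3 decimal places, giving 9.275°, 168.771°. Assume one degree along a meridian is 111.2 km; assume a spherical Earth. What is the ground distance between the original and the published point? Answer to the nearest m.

Δlat = 9.275775 − 9.275 = +0.000775°; Δlon = 168.771156 − 168.771 = +0.000156°.
N–S: 0.000775° × 111200 m/° = 86.18 m.
East–west at this latitude: 0.000156° × 111200 × cos 9.275° ≈ 0.000156 × 109746 = 17.1204 m.
Hypotenuse of the two orthogonal shifts: √(86.18² + 17.1204²) = 87.8641 m.

88 m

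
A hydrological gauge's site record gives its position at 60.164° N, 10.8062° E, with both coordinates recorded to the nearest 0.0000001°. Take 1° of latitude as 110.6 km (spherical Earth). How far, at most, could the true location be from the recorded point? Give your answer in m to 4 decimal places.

Rounding to 7 decimal places leaves each coordinate within ±5e-08° of the true value.
N–S: 5e-08° × 110600 m/° = 0.00553 m.
Longitude error → 5e-08 × 110600 × cos 60.164° = 5e-08 × 110600 × 0.4975 ≈ 0.00275128 m.
Worst case both components are at the extreme and orthogonal: √(0.00553² + 0.00275128²) ≈ 0.0061766 m.

0.0062 m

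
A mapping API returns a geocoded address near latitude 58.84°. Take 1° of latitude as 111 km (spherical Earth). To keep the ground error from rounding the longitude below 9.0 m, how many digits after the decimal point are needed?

At 58.84° one degree of longitude covers 111000 × cos 58.84° ≈ 111000 × 0.5174 ≈ 57434.7 m.
Rounding to N decimal places gives at most 0.5 × 10⁻ᴺ degrees of error, i.e. 0.5 × 10⁻ᴺ × 57434.7 m.
Setting 28717.3 × 10⁻ᴺ ≤ 9.0 gives 10ᴺ ≥ 3191, i.e. N ≥ 3.50.
So 4 decimal places suffice (2.87 m); 3 would allow up to 28.7 m.

4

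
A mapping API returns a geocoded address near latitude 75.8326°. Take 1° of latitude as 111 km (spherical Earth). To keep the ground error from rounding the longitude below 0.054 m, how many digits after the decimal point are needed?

At 75.8326° one degree of longitude covers 111000 × cos 75.8326° ≈ 111000 × 0.2448 ≈ 27167.9 m.
N decimal places → at most half a unit in the last place, 0.5 × 10⁻ᴺ° = 27167.9/2 × 10⁻ᴺ m.
Need 0.5 × 27167.9 × 10⁻ᴺ ≤ 0.054 → 10⁻ᴺ ≤ 3.975e-06, so N ≥ 5.40.
N = 5 would give 0.136 m (too coarse); N = 6 gives 0.0136 m ≤ 0.054 m.

6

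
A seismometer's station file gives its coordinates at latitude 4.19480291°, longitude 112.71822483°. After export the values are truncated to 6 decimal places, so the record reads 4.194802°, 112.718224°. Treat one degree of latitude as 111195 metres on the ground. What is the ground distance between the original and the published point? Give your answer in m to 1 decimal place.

0.1 m

The latitude changed by +0.00000091° and the longitude by +0.00000083°.
North–south shift: 0.00000091 × 111195 = 0.101187 m.
E–W at 4.1948°: 0.00000083° × 111195 × cos 4.1948° = 0.00000083 × 111195 × 0.9973 ≈ 0.0920446 m.
Distance: √(0.101187² + 0.0920446²) ≈ 0.136789 m.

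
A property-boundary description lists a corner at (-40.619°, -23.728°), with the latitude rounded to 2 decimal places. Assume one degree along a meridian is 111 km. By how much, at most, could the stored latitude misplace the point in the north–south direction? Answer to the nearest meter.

Rounding to 2 decimal places leaves the latitude within ±0.005° of the true value.
Along the meridian that is 0.005° × 111000 m/° = 555 m.

555 meters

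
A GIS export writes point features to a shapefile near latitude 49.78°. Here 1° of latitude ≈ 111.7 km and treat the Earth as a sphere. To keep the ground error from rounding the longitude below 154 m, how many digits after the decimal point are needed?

At 49.78° one degree of longitude covers 111700 × cos 49.78° ≈ 111700 × 0.6457 ≈ 72127.4 m.
With N decimal places the half-ulp bound is 0.5·10⁻ᴺ°, or 0.5·10⁻ᴺ × 72127.4 m on the ground.
Setting 36063.7 × 10⁻ᴺ ≤ 154 gives 10ᴺ ≥ 234.2, i.e. N ≥ 2.37.
At 2 places the error can reach 361 m, but 3 places keeps it to 36.1 m.

3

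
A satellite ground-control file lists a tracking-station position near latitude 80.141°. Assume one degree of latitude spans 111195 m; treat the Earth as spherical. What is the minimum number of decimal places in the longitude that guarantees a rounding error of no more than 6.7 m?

At 80.141° one degree of longitude covers 111195 × cos 80.141° ≈ 111195 × 0.1712 ≈ 19039.3 m.
With N decimal places the half-ulp bound is 0.5·10⁻ᴺ°, or 0.5·10⁻ᴺ × 19039.3 m on the ground.
Need 0.5 × 19039.3 × 10⁻ᴺ ≤ 6.7 → 10⁻ᴺ ≤ 7.038e-04, so N ≥ 3.15.
N = 3 would give 9.52 m (too coarse); N = 4 gives 0.952 m ≤ 6.7 m.

4 decimal places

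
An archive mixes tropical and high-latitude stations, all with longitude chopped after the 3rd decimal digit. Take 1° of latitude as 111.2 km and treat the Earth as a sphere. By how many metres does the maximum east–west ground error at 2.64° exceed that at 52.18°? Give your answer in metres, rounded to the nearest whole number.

Truncating at 3 decimal places can drop up to a full unit in the last place, so the longitude may be off by as much as 0.001°.
At 2.64°: 0.001° × 111200 × cos 2.64° = 0.001 × 111200 × 0.9989 ≈ 111.08 m.
Error at 52.18° = 0.001° × 111200 × cos 52.18° ≈ 111.2 × 0.6132 = 68.186 m.
So the lower-latitude error exceeds the higher by 111.08 − 68.186 = 42.896 m.

43 metres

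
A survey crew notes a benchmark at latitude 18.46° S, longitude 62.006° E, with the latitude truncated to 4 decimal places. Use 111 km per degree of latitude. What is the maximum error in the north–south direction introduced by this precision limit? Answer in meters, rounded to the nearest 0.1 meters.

Truncating at 4 decimal places can drop up to a full unit in the last place, so the latitude may be off by as much as 0.0001°.
So the N–S error is at most 0.0001 × 111000 = 11.1 m.

11.1 meters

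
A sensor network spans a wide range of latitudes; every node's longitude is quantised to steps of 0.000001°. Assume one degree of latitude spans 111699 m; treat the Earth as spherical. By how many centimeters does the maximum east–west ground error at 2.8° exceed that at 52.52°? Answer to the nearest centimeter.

2 centimeters

With a 0.000001° grid the true value lies within half a step, ±0.000001°/2 = ±5e-07°, of the stored one.
Error at 2.8° = 5e-07° × 111699 × cos 2.8° ≈ 0.055849 × 0.9988 = 0.055783 m.
At 52.52°: 5e-07° × 111699 × cos 52.52° = 5e-07 × 111699 × 0.6085 ≈ 0.033984 m.
Difference: 0.055783 − 0.033984 = 0.021799 m.
That is 0.0217993 m = 2.1799 cm.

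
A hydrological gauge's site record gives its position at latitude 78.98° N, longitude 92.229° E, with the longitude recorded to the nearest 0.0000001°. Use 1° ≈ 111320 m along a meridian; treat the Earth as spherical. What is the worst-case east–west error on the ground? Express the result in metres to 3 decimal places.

Rounding to 7 decimal places leaves the longitude within ±5e-08° of the true value.
Parallels shrink by cos φ, so at 78.98° a degree of longitude is 111320 × 0.1912 ≈ 21279 m.
So at most 5e-08° × 21279 ≈ 0.00106395 m east–west.

0.001 metres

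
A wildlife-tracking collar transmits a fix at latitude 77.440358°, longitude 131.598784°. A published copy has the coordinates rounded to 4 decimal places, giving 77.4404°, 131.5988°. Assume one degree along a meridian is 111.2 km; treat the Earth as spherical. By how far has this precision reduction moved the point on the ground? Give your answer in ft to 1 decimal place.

Δlat = 77.440358 − 77.4404 = -0.000042°; Δlon = 131.598784 − 131.5988 = -0.000016°.
North–south shift: -0.000042 × 111200 = -4.6704 m.
East–west at this latitude: -0.000016° × 111200 × cos 77.4404° ≈ -0.000016 × 24181 = -0.386896 m.
Distance: √(4.6704² + 0.386896²) ≈ 4.6864 m.
Converting: 4.6864 m × 3.2808 ft/m ≈ 15.375 ft.

15.4 ft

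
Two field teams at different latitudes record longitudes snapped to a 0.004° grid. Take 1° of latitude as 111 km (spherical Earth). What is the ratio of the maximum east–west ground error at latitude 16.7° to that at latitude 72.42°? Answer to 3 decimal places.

With a 0.004° grid the true value lies within half a step, ±0.004°/2 = ±0.002°, of the stored one.
At 16.7°: 0.002° × 111000 × cos 16.7° = 0.002 × 111000 × 0.9578 ≈ 212.64 m.
At 72.42°: 0.002° × 111000 × cos 72.42° = 0.002 × 111000 × 0.3020 ≈ 67.052 m.
Ratio: 212.64 / 67.052 = cos 16.7° / cos 72.42° ≈ 3.1712.

3.171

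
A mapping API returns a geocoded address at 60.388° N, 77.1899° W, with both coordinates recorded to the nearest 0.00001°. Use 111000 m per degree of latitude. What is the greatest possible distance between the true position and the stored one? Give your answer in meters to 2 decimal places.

Rounding to 5 decimal places leaves each coordinate within ±5e-06° of the true value.
N–S: 5e-06° × 111000 m/° = 0.555 m.
Longitude error → 5e-06 × 111000 × cos 60.388° = 5e-06 × 111000 × 0.4941 ≈ 0.274239 m.
The two errors are perpendicular, so the maximum displacement is √(0.555² + 0.274239²) ≈ 0.619057 m.

0.62 meters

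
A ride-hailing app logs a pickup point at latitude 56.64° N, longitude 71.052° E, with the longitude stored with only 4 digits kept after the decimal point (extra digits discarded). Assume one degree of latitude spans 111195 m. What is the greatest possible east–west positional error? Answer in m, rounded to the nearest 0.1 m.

Truncating at 4 decimal places can drop up to a full unit in the last place, so the longitude may be off by as much as 0.0001°.
Parallels shrink by cos φ, so at 56.64° a degree of longitude is 111195 × 0.5499 ≈ 61145.9 m.
So at most 0.0001° × 61145.9 ≈ 6.11459 m east–west.

6.1 m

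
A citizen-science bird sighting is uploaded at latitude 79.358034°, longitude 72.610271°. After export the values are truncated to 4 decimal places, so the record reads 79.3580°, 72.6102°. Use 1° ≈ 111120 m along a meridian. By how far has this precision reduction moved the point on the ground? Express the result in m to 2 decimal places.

4.05 m

Δlat = 79.358034 − 79.3580 = +0.000034°; Δlon = 72.610271 − 72.6102 = +0.000071°.
North–south shift: 0.000034 × 111120 = 3.77808 m.
East–west at this latitude: 0.000071° × 111120 × cos 79.358° ≈ 0.000071 × 20520.7 = 1.45697 m.
Distance: √(3.77808² + 1.45697²) ≈ 4.04928 m.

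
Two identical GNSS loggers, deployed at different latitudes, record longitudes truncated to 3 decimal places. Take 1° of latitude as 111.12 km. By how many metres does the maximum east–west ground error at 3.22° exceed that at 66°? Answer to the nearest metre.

Truncating at 3 decimal places can drop up to a full unit in the last place, so the longitude may be off by as much as 0.001°.
Error at 3.22° = 0.001° × 111120 × cos 3.22° ≈ 111.12 × 0.9984 = 110.94 m.
At 66°: 0.001° × 111120 × cos 66° = 0.001 × 111120 × 0.4067 ≈ 45.197 m.
So the lower-latitude error exceeds the higher by 110.94 − 45.197 = 65.748 m.

66 metres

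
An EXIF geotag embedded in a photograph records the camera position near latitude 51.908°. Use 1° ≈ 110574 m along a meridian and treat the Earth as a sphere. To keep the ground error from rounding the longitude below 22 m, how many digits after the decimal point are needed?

4 decimal places

At 51.908° one degree of longitude covers 110574 × cos 51.908° ≈ 110574 × 0.6169 ≈ 68216 m.
N decimal places → at most half a unit in the last place, 0.5 × 10⁻ᴺ° = 68216/2 × 10⁻ᴺ m.
Need 0.5 × 68216 × 10⁻ᴺ ≤ 22 → 10⁻ᴺ ≤ 6.450e-04, so N ≥ 3.19.
N = 3 would give 34.1 m (too coarse); N = 4 gives 3.41 m ≤ 22 m.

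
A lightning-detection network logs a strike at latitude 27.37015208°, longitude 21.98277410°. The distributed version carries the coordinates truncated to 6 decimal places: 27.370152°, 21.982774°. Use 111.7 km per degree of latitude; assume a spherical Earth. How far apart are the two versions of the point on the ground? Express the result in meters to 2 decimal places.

0.01 meters

Δlat = 27.37015208 − 27.370152 = +0.00000008°; Δlon = 21.98277410 − 21.982774 = +0.00000010°.
N–S: 0.00000008° × 111700 m/° = 0.008936 m.
E–W at 27.3702°: 0.00000010° × 111700 × cos 27.3702° = 0.00000010 × 111700 × 0.8881 ≈ 0.00991957 m.
Distance: √(0.008936² + 0.00991957²) ≈ 0.013351 m.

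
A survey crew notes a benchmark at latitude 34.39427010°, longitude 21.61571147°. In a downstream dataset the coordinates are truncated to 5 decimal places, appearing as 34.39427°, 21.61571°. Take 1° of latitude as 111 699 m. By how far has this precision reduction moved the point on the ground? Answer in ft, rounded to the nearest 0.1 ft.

Δlat = 34.39427010 − 34.39427 = +0.00000010°; Δlon = 21.61571147 − 21.61571 = +0.00000147°.
N–S: 0.00000010° × 111699 m/° = 0.0111699 m.
East–west at this latitude: 0.00000147° × 111699 × cos 34.3943° ≈ 0.00000147 × 92170.7 = 0.135491 m.
Combined displacement = (0.0111699² + 0.135491²)^½ ≈ 0.135951 m.
Converting: 0.135951 m × 3.2808 ft/m ≈ 0.44603 ft.

0.4 ft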